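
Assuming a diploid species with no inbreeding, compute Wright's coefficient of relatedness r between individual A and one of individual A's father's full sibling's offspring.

0.125

Each parent–offspring link contributes a factor of 1/2, and independent paths through distinct common ancestors add.
First cousins share one grandparent pair — two paths of length 4: r = 2·(1/2)^4 = 1/8.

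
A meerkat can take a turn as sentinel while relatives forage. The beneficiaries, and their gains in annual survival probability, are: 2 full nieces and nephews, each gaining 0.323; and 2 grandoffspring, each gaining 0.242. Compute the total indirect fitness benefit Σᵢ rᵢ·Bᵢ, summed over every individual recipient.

0.2825

r to a full niece or nephew = 1/4 (full aunt/uncle↔niece/nephew: two paths of length 3 through the shared grandparent pair: r = 2·(1/2)^3 = 1/4).
r to a grandoffspring = 1/4 (two parent–offspring links: r = (1/2)^2 = 1/4).
Summing one r·B term per recipient: 2·0.25·0.323 + 2·0.25·0.242 = 0.2825.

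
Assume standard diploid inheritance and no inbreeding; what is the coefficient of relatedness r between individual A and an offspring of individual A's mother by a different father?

Each parent–offspring link contributes a factor of 1/2, and independent paths through distinct common ancestors add.
Half-sibs share one parent — one path of length 2: r = (1/2)^2 = 1/4.

0.25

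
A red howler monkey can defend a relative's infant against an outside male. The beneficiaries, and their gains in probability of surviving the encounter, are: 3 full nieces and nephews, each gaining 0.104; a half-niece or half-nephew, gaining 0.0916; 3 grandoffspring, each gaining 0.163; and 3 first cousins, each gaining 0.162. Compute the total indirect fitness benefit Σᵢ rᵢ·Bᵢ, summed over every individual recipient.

0.27245

r to a full niece or nephew = 1/4 (full aunt/uncle↔niece/nephew: two paths of length 3 through the shared grandparent pair: r = 2·(1/2)^3 = 1/4).
r to a half-niece or half-nephew = 0.125 (half-aunt/uncle↔niece/nephew: one path of length 3: r = (1/2)^3 = 1/8).
r to a grandoffspring = 0.25 (two parent–offspring links: r = (1/2)^2 = 1/4).
r to a first cousin = 1/8 (first cousins share one grandparent pair — two paths of length 4: r = 2·(1/2)^4 = 1/8).
Summing one r·B term per recipient: 3·0.25·0.104 + 1·0.125·0.0916 + 3·0.25·0.163 + 3·0.125·0.162 = 0.27245.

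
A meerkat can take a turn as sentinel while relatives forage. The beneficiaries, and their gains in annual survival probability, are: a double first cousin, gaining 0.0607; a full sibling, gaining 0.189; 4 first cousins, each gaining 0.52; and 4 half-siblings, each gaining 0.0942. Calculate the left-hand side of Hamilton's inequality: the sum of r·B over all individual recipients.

0.463875

r to a double first cousin = 1/4 (double first cousins share both grandparent pairs — four paths of length 4: r = 4·(1/2)^4 = 1/4).
r to a full sibling = 0.5 (full sibs share both parents — two paths of length 2: r = 2·(1/2)^2 = 1/2).
r to a first cousin = 0.125 (first cousins share one grandparent pair — two paths of length 4: r = 2·(1/2)^4 = 1/8).
r to a half-sibling = 0.25 (half-sibs share one parent — one path of length 2: r = (1/2)^2 = 1/4).
Summing one r·B term per recipient: 1·0.25·0.0607 + 1·0.5·0.189 + 4·0.125·0.52 + 4·0.25·0.0942 = 0.463875.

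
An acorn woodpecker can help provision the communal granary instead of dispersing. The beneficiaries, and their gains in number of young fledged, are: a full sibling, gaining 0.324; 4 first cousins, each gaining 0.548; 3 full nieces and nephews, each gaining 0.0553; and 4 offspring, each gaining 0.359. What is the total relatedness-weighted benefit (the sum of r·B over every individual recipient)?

r to a full sibling = 0.5 (full sibs share both parents — two paths of length 2: r = 2·(1/2)^2 = 1/2).
r to a first cousin = 1/8 (first cousins share one grandparent pair — two paths of length 4: r = 2·(1/2)^4 = 1/8).
r to a full niece or nephew = 1/4 (full aunt/uncle↔niece/nephew: two paths of length 3 through the shared grandparent pair: r = 2·(1/2)^3 = 1/4).
r to an offspring = 0.5 (one parent–offspring link: r = (1/2)^1 = 1/2).
Summing one r·B term per recipient: 1·0.5·0.324 + 4·0.125·0.548 + 3·0.25·0.0553 + 4·0.5·0.359 = 1.195475.

1.195475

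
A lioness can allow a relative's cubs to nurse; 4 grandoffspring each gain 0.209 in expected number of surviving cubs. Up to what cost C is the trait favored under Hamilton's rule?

r to a grandoffspring = 0.25 (two parent–offspring links: r = (1/2)^2 = 1/4).
Hamilton's rule: n·r·B > C, so the trait is favored while C < n·r·B = 4·0.25·0.209 = 0.209.

0.209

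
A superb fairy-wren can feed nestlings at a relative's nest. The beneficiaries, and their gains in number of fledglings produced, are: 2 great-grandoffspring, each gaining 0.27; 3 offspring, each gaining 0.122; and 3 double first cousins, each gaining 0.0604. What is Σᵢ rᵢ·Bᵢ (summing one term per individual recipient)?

r to a great-grandoffspring = 1/8 (three parent–offspring links: r = (1/2)^3 = 1/8).
r to an offspring = 1/2 (one parent–offspring link: r = (1/2)^1 = 1/2).
r to a double first cousin = 1/4 (double first cousins share both grandparent pairs — four paths of length 4: r = 4·(1/2)^4 = 1/4).
Summing one r·B term per recipient: 2·0.125·0.27 + 3·0.5·0.122 + 3·0.25·0.0604 = 0.2958.

0.2958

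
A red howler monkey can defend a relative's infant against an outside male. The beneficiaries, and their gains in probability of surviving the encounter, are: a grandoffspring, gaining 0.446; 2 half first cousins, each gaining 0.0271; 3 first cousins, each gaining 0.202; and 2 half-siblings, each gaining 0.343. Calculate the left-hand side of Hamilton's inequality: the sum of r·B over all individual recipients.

r to a grandoffspring = 0.25 (two parent–offspring links: r = (1/2)^2 = 1/4).
r to a half first cousin = 0.0625 (half first cousins share one grandparent — one path of length 4: r = (1/2)^4 = 1/16).
r to a first cousin = 1/8 (first cousins share one grandparent pair — two paths of length 4: r = 2·(1/2)^4 = 1/8).
r to a half-sibling = 0.25 (half-sibs share one parent — one path of length 2: r = (1/2)^2 = 1/4).
Summing one r·B term per recipient: 1·0.25·0.446 + 2·0.0625·0.0271 + 3·0.125·0.202 + 2·0.25·0.343 = 0.3621375.

0.3621375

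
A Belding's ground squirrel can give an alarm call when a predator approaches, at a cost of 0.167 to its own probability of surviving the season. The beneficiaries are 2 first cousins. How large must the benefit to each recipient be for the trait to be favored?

0.668

r to a first cousin = 1/8 (first cousins share one grandparent pair — two paths of length 4: r = 2·(1/2)^4 = 1/8).
Hamilton's rule with n recipients of equal r: n·r·B > C, so B > C/(n·r) = 0.167/(2·0.125) = 0.668.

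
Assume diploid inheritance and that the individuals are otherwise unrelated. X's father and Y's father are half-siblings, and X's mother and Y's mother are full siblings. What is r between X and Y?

Wright's path rule: contributions from independent ancestry routes add.
X and Y are related in two ways: half first cousins through their fathers (r = 1/16) and first cousins through their mothers (r = 1/8).
r = 1/16 + 1/8 = 3/16 = 0.1875.

0.1875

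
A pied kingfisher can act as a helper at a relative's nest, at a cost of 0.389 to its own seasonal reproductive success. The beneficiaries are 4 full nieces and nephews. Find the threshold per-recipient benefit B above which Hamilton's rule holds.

r to a full niece or nephew = 0.25 (full aunt/uncle↔niece/nephew: two paths of length 3 through the shared grandparent pair: r = 2·(1/2)^3 = 1/4).
Hamilton's rule with n recipients of equal r: n·r·B > C, so B > C/(n·r) = 0.389/(4·0.25) = 0.389.

0.389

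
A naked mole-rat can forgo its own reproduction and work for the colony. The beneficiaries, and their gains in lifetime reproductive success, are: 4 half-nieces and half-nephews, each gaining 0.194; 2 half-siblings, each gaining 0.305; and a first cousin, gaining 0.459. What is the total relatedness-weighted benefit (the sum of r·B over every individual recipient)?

r to a half-niece or half-nephew = 1/8 (half-aunt/uncle↔niece/nephew: one path of length 3: r = (1/2)^3 = 1/8).
r to a half-sibling = 1/4 (half-sibs share one parent — one path of length 2: r = (1/2)^2 = 1/4).
r to a first cousin = 0.125 (first cousins share one grandparent pair — two paths of length 4: r = 2·(1/2)^4 = 1/8).
Summing one r·B term per recipient: 4·0.125·0.194 + 2·0.25·0.305 + 1·0.125·0.459 = 0.306875.

0.306875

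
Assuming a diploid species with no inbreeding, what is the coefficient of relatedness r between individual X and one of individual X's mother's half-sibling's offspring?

0.0625

Each parent–offspring link contributes a factor of 1/2, and independent paths through distinct common ancestors add.
Half first cousins share one grandparent — one path of length 4: r = (1/2)^4 = 1/16.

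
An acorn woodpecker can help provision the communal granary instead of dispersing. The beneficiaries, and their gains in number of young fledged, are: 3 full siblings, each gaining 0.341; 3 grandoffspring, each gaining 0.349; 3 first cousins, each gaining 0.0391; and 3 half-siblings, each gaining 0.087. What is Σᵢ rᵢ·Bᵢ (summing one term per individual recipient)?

r to a full sibling = 0.5 (full sibs share both parents — two paths of length 2: r = 2·(1/2)^2 = 1/2).
r to a grandoffspring = 0.25 (two parent–offspring links: r = (1/2)^2 = 1/4).
r to a first cousin = 1/8 (first cousins share one grandparent pair — two paths of length 4: r = 2·(1/2)^4 = 1/8).
r to a half-sibling = 1/4 (half-sibs share one parent — one path of length 2: r = (1/2)^2 = 1/4).
Summing one r·B term per recipient: 3·0.5·0.341 + 3·0.25·0.349 + 3·0.125·0.0391 + 3·0.25·0.087 = 0.8531625.

0.8531625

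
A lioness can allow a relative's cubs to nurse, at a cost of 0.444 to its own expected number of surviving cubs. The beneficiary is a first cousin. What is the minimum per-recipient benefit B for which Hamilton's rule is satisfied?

r to a first cousin = 1/8 (first cousins share one grandparent pair — two paths of length 4: r = 2·(1/2)^4 = 1/8).
Hamilton's rule with n recipients of equal r: n·r·B > C, so B > C/(n·r) = 0.444/(1·0.125) = 3.552.

3.552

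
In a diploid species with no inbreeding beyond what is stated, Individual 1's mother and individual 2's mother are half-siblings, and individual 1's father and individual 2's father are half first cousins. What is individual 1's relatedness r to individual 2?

Relatedness sums over independent paths through distinct common ancestors.
Individual 1 and individual 2 are related in two ways: half first cousins through their mothers (r = 1/16) and half second cousins through their fathers (r = 1/64).
r = 1/16 + 1/64 = 0.078125.

0.078125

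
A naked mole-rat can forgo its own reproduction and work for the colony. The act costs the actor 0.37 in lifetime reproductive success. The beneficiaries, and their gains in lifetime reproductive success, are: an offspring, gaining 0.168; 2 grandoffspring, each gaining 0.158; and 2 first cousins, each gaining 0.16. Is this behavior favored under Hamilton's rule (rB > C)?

Hamilton's rule: the trait is favored when the sum of r·B over every recipient exceeds the actor's cost C.
r to an offspring = 0.5 (one parent–offspring link: r = (1/2)^1 = 1/2).
r to a grandoffspring = 1/4 (two parent–offspring links: r = (1/2)^2 = 1/4).
r to a first cousin = 1/8 (first cousins share one grandparent pair — two paths of length 4: r = 2·(1/2)^4 = 1/8).
Summing one r·B term per recipient: 1·0.5·0.168 + 2·0.25·0.158 + 2·0.125·0.16 = 0.203.
0.203 < 0.37: the indirect benefit is less than the cost.

No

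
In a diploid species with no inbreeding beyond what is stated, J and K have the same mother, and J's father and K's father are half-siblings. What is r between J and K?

0.3125

With two independent routes of shared ancestry, r is the sum of the two contributions.
J and K are related in two ways: half-sibs through their shared mother (r = 1/4) and half first cousins through their fathers (r = 1/16).
r = 1/4 + 1/16 = 5/16 = 0.3125.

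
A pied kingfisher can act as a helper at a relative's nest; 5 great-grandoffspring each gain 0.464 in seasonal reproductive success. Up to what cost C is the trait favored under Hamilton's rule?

0.29

r to a great-grandoffspring = 1/8 (three parent–offspring links: r = (1/2)^3 = 1/8).
Hamilton's rule: n·r·B > C, so the trait is favored while C < n·r·B = 5·0.125·0.464 = 0.29.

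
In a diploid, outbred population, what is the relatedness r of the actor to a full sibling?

0.5

Each parent–offspring link contributes a factor of 1/2, and independent paths through distinct common ancestors add.
Full sibs share both parents — two paths of length 2: r = 2·(1/2)^2 = 1/2.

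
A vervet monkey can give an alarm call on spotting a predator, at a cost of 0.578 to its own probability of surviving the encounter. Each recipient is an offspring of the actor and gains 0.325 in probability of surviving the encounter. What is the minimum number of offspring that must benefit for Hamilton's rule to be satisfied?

4

r to an offspring = 1/2 (one parent–offspring link: r = (1/2)^1 = 1/2).
Hamilton's rule: n·r·B > C  ⇒  n > C/(r·B) = 0.578/(0.5·0.325) = 3.557.
The smallest integer exceeding 3.557 is 4.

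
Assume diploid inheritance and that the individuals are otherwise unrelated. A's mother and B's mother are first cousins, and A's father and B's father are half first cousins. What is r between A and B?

Wright's path rule: contributions from independent ancestry routes add.
A and B are related in two ways: second cousins through their mothers (r = 1/32) and half second cousins through their fathers (r = 1/64).
r = 1/32 + 1/64 = 3/64 = 0.046875.

0.046875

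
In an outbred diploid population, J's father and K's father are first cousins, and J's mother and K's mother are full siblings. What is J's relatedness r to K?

Wright's path rule: contributions from independent ancestry routes add.
J and K are related in two ways: second cousins through their fathers (r = 1/32) and first cousins through their mothers (r = 1/8).
r = 1/32 + 1/8 = 0.15625.

0.15625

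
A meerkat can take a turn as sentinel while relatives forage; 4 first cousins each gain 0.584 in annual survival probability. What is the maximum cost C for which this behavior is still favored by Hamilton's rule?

0.292

r to a first cousin = 1/8 (first cousins share one grandparent pair — two paths of length 4: r = 2·(1/2)^4 = 1/8).
Hamilton's rule: n·r·B > C, so the trait is favored while C < n·r·B = 4·0.125·0.584 = 0.292.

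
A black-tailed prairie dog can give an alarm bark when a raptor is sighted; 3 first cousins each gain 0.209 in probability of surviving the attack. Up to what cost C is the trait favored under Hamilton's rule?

0.078375

r to a first cousin = 1/8 (first cousins share one grandparent pair — two paths of length 4: r = 2·(1/2)^4 = 1/8).
Hamilton's rule: n·r·B > C, so the trait is favored while C < n·r·B = 3·0.125·0.209 = 0.078375.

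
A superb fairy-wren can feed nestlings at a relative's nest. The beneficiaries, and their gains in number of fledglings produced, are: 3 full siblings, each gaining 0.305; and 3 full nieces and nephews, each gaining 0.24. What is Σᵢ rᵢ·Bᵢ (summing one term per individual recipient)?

r to a full sibling = 1/2 (full sibs share both parents — two paths of length 2: r = 2·(1/2)^2 = 1/2).
r to a full niece or nephew = 0.25 (full aunt/uncle↔niece/nephew: two paths of length 3 through the shared grandparent pair: r = 2·(1/2)^3 = 1/4).
Summing one r·B term per recipient: 3·0.5·0.305 + 3·0.25·0.24 = 0.6375.

0.6375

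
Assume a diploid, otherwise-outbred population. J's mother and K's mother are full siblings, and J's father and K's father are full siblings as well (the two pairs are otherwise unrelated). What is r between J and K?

Independent pedigree routes through distinct common ancestors add.
J and K are related in two ways: first cousins through their mothers (r = 1/8) and first cousins through their fathers (r = 1/8) — i.e. double first cousins.
r = 1/8 + 1/8 = 1/4 = 0.25.

0.25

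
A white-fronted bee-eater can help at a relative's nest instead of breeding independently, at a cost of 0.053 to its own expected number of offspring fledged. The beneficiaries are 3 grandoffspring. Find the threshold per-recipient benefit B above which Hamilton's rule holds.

0.0707

r to a grandoffspring = 1/4 (two parent–offspring links: r = (1/2)^2 = 1/4).
Hamilton's rule with n recipients of equal r: n·r·B > C, so B > C/(n·r) = 0.053/(3·0.25) = 0.0707.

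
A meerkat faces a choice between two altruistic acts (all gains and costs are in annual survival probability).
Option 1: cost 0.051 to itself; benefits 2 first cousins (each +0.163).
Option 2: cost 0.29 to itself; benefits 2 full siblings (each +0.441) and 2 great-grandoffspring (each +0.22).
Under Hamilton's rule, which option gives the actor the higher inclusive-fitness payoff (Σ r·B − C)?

Option 1: r to a first cousin = 0.125.
Option 1: Σ r·B − C = (2·0.125·0.163) − 0.051 = -0.01025.
Option 2: r to a full sibling = 0.5.
Option 2: r to a great-grandoffspring = 0.125.
Option 2: Σ r·B − C = (2·0.5·0.441 + 2·0.125·0.22) − 0.29 = 0.206.
Option 2 has the higher net inclusive-fitness payoff.

Option 2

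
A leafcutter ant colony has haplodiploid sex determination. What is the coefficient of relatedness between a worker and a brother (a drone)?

0.25

Her haploid brother carries none of their father's genes and a random half of their mother's genome; that half matches the maternal half of her own genome with probability 1/2: r = 1/2 · 1/2 = 1/4.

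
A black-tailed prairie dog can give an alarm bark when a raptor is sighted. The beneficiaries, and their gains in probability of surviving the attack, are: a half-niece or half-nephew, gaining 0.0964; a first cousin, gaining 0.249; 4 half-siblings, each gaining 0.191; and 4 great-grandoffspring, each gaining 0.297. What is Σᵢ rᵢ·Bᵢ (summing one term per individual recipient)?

0.382675

r to a half-niece or half-nephew = 1/8 (half-aunt/uncle↔niece/nephew: one path of length 3: r = (1/2)^3 = 1/8).
r to a first cousin = 0.125 (first cousins share one grandparent pair — two paths of length 4: r = 2·(1/2)^4 = 1/8).
r to a half-sibling = 1/4 (half-sibs share one parent — one path of length 2: r = (1/2)^2 = 1/4).
r to a great-grandoffspring = 0.125 (three parent–offspring links: r = (1/2)^3 = 1/8).
Summing one r·B term per recipient: 1·0.125·0.0964 + 1·0.125·0.249 + 4·0.25·0.191 + 4·0.125·0.297 = 0.382675.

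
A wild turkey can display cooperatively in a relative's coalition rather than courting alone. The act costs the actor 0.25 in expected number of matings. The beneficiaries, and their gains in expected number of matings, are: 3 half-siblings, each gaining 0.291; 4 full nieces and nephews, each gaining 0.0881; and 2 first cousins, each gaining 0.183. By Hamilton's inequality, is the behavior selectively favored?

Hamilton's rule: the trait is favored when the sum of r·B over every recipient exceeds the actor's cost C.
r to a half-sibling = 1/4 (half-sibs share one parent — one path of length 2: r = (1/2)^2 = 1/4).
r to a full niece or nephew = 1/4 (full aunt/uncle↔niece/nephew: two paths of length 3 through the shared grandparent pair: r = 2·(1/2)^3 = 1/4).
r to a first cousin = 1/8 (first cousins share one grandparent pair — two paths of length 4: r = 2·(1/2)^4 = 1/8).
Summing one r·B term per recipient: 3·0.25·0.291 + 4·0.25·0.0881 + 2·0.125·0.183 = 0.3521.
0.3521 > 0.25: the indirect benefit exceeds the cost.

Yes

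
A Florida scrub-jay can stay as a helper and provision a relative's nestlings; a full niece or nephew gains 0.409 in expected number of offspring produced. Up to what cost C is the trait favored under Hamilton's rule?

r to a full niece or nephew = 1/4 (full aunt/uncle↔niece/nephew: two paths of length 3 through the shared grandparent pair: r = 2·(1/2)^3 = 1/4).
Hamilton's rule: n·r·B > C, so the trait is favored while C < n·r·B = 1·0.25·0.409 = 0.10225.

0.10225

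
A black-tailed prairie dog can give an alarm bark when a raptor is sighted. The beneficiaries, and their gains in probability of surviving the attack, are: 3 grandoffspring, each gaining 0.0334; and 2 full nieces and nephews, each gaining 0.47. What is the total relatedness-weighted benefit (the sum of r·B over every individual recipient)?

r to a grandoffspring = 0.25 (two parent–offspring links: r = (1/2)^2 = 1/4).
r to a full niece or nephew = 0.25 (full aunt/uncle↔niece/nephew: two paths of length 3 through the shared grandparent pair: r = 2·(1/2)^3 = 1/4).
Summing one r·B term per recipient: 3·0.25·0.0334 + 2·0.25·0.47 = 0.26005.

0.26005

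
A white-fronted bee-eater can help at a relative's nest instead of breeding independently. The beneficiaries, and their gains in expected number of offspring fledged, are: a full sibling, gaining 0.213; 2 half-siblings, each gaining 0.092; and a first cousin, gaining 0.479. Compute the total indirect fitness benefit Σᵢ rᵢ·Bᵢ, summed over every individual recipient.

0.212375

r to a full sibling = 0.5 (full sibs share both parents — two paths of length 2: r = 2·(1/2)^2 = 1/2).
r to a half-sibling = 1/4 (half-sibs share one parent — one path of length 2: r = (1/2)^2 = 1/4).
r to a first cousin = 0.125 (first cousins share one grandparent pair — two paths of length 4: r = 2·(1/2)^4 = 1/8).
Summing one r·B term per recipient: 1·0.5·0.213 + 2·0.25·0.092 + 1·0.125·0.479 = 0.212375.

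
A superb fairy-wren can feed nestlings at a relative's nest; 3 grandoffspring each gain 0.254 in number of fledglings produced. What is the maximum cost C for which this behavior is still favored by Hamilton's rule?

r to a grandoffspring = 1/4 (two parent–offspring links: r = (1/2)^2 = 1/4).
Hamilton's rule: n·r·B > C, so the trait is favored while C < n·r·B = 3·0.25·0.254 = 0.1905.

0.1905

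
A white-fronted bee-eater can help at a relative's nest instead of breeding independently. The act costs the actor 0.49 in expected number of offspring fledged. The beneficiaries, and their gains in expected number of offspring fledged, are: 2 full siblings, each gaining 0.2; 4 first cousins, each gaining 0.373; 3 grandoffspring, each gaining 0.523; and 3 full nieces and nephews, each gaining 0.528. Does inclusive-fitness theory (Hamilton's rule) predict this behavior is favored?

Yes

Hamilton's rule: the trait is favored when the sum of r·B over every recipient exceeds the actor's cost C.
r to a full sibling = 0.5 (full sibs share both parents — two paths of length 2: r = 2·(1/2)^2 = 1/2).
r to a first cousin = 1/8 (first cousins share one grandparent pair — two paths of length 4: r = 2·(1/2)^4 = 1/8).
r to a grandoffspring = 0.25 (two parent–offspring links: r = (1/2)^2 = 1/4).
r to a full niece or nephew = 1/4 (full aunt/uncle↔niece/nephew: two paths of length 3 through the shared grandparent pair: r = 2·(1/2)^3 = 1/4).
Summing one r·B term per recipient: 2·0.5·0.2 + 4·0.125·0.373 + 3·0.25·0.523 + 3·0.25·0.528 = 1.17475.
1.17475 > 0.49: the indirect benefit exceeds the cost.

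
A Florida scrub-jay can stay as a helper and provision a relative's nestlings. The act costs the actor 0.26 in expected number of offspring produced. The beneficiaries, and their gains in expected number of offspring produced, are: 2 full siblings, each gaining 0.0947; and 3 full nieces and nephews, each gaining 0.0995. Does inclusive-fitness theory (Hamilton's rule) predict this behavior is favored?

Hamilton's rule: the trait is favored when the sum of r·B over every recipient exceeds the actor's cost C.
r to a full sibling = 1/2 (full sibs share both parents — two paths of length 2: r = 2·(1/2)^2 = 1/2).
r to a full niece or nephew = 0.25 (full aunt/uncle↔niece/nephew: two paths of length 3 through the shared grandparent pair: r = 2·(1/2)^3 = 1/4).
Summing one r·B term per recipient: 2·0.5·0.0947 + 3·0.25·0.0995 = 0.169325.
0.169325 < 0.26: the indirect benefit is less than the cost.

No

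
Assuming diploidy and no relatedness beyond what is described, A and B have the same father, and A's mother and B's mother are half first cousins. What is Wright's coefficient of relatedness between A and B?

Independent pedigree routes through distinct common ancestors add.
A and B are related in two ways: half-sibs through their shared father (r = 1/4) and half second cousins through their mothers (r = 1/64).
r = 1/4 + 1/64 = 0.265625.

0.265625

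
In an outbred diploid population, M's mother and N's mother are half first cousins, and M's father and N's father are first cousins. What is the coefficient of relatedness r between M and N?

Relatedness sums over independent paths through distinct common ancestors.
M and N are related in two ways: half second cousins through their mothers (r = 1/64) and second cousins through their fathers (r = 1/32).
r = 1/64 + 1/32 = 0.046875.

0.046875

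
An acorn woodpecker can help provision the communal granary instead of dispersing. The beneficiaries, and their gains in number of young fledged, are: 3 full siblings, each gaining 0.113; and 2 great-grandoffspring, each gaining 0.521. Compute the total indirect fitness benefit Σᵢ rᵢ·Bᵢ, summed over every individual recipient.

0.29975

r to a full sibling = 0.5 (full sibs share both parents — two paths of length 2: r = 2·(1/2)^2 = 1/2).
r to a great-grandoffspring = 0.125 (three parent–offspring links: r = (1/2)^3 = 1/8).
Summing one r·B term per recipient: 3·0.5·0.113 + 2·0.125·0.521 = 0.29975.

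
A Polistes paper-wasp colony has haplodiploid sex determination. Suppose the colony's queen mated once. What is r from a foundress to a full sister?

Haplodiploid full sisters inherit their father's entire haploid genome identically (contributing 1/2) and on average half of their mother's contribution (1/2 · 1/2 = 1/4); r = 1/2 + 1/4 = 3/4.

0.75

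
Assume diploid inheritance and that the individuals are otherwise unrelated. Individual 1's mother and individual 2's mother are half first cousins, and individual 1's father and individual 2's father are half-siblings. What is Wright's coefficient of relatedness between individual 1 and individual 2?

0.078125

Independent pedigree routes through distinct common ancestors add.
Individual 1 and individual 2 are related in two ways: half second cousins through their mothers (r = 1/64) and half first cousins through their fathers (r = 1/16).
r = 1/64 + 1/16 = 5/64 = 0.078125.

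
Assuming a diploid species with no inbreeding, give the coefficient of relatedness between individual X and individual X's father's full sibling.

0.25

Each parent–offspring link contributes a factor of 1/2, and independent paths through distinct common ancestors add.
Full aunt/uncle↔niece/nephew: two paths of length 3 through the shared grandparent pair: r = 2·(1/2)^3 = 1/4.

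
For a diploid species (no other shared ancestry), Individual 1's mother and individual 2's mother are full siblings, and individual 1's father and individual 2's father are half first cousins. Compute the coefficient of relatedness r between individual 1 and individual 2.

With two independent routes of shared ancestry, r is the sum of the two contributions.
Individual 1 and individual 2 are related in two ways: first cousins through their mothers (r = 1/8) and half second cousins through their fathers (r = 1/64).
r = 1/8 + 1/64 = 0.140625.

0.140625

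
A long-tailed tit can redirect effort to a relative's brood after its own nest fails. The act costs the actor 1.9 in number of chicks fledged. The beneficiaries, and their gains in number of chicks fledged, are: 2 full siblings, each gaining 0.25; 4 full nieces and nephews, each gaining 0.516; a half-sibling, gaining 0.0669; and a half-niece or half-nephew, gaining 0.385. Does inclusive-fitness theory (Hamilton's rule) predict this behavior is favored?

No

Hamilton's rule: the trait is favored when the sum of r·B over every recipient exceeds the actor's cost C.
r to a full sibling = 0.5 (full sibs share both parents — two paths of length 2: r = 2·(1/2)^2 = 1/2).
r to a full niece or nephew = 0.25 (full aunt/uncle↔niece/nephew: two paths of length 3 through the shared grandparent pair: r = 2·(1/2)^3 = 1/4).
r to a half-sibling = 1/4 (half-sibs share one parent — one path of length 2: r = (1/2)^2 = 1/4).
r to a half-niece or half-nephew = 1/8 (half-aunt/uncle↔niece/nephew: one path of length 3: r = (1/2)^3 = 1/8).
Summing one r·B term per recipient: 2·0.5·0.25 + 4·0.25·0.516 + 1·0.25·0.0669 + 1·0.125·0.385 = 0.83085.
0.83085 < 1.9: the indirect benefit is less than the cost.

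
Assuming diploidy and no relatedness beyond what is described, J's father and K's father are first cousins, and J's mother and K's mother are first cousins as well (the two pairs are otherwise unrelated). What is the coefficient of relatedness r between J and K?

0.0625

Relatedness sums over independent paths through distinct common ancestors.
J and K are related in two ways: second cousins through their fathers (r = 1/32) and second cousins through their mothers (r = 1/32).
r = 1/32 + 1/32 = 0.0625.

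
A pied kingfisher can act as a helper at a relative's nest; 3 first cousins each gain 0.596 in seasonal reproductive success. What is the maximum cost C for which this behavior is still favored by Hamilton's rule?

0.2235

r to a first cousin = 0.125 (first cousins share one grandparent pair — two paths of length 4: r = 2·(1/2)^4 = 1/8).
Hamilton's rule: n·r·B > C, so the trait is favored while C < n·r·B = 3·0.125·0.596 = 0.2235.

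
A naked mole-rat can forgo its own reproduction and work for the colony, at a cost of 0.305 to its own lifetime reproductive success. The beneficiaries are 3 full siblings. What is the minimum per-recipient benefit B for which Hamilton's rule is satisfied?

0.2033

r to a full sibling = 1/2 (full sibs share both parents — two paths of length 2: r = 2·(1/2)^2 = 1/2).
Hamilton's rule with n recipients of equal r: n·r·B > C, so B > C/(n·r) = 0.305/(3·0.5) = 0.2033.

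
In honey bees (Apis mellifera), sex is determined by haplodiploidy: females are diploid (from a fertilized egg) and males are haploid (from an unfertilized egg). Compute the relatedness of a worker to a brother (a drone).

0.25

Her haploid brother carries none of their father's genes and a random half of their mother's genome; that half matches the maternal half of her own genome with probability 1/2: r = 1/2 · 1/2 = 1/4.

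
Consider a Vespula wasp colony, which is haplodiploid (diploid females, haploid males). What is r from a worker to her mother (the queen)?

0.5

One meiotic link between diploid queen and diploid daughter: r = 1/2.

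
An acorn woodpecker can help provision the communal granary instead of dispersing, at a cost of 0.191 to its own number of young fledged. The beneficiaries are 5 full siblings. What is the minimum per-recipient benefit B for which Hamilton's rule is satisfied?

r to a full sibling = 1/2 (full sibs share both parents — two paths of length 2: r = 2·(1/2)^2 = 1/2).
Hamilton's rule with n recipients of equal r: n·r·B > C, so B > C/(n·r) = 0.191/(5·0.5) = 0.0764.

0.0764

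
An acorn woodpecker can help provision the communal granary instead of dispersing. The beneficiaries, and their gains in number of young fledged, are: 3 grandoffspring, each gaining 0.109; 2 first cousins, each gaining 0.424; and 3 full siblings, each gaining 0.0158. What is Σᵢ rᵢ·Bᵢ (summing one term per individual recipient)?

r to a grandoffspring = 1/4 (two parent–offspring links: r = (1/2)^2 = 1/4).
r to a first cousin = 1/8 (first cousins share one grandparent pair — two paths of length 4: r = 2·(1/2)^4 = 1/8).
r to a full sibling = 1/2 (full sibs share both parents — two paths of length 2: r = 2·(1/2)^2 = 1/2).
Summing one r·B term per recipient: 3·0.25·0.109 + 2·0.125·0.424 + 3·0.5·0.0158 = 0.21145.

0.21145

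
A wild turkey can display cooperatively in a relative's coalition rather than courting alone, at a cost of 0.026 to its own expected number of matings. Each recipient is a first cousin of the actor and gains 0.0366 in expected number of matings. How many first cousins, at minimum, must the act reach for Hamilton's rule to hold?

6

r to a first cousin = 1/8 (first cousins share one grandparent pair — two paths of length 4: r = 2·(1/2)^4 = 1/8).
Hamilton's rule: n·r·B > C  ⇒  n > C/(r·B) = 0.026/(0.125·0.0366) = 5.683.
The smallest integer exceeding 5.683 is 6.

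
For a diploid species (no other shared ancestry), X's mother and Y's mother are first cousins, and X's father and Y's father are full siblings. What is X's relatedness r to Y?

0.15625

Wright's path rule: contributions from independent ancestry routes add.
X and Y are related in two ways: second cousins through their mothers (r = 1/32) and first cousins through their fathers (r = 1/8).
r = 1/32 + 1/8 = 5/32 = 0.15625.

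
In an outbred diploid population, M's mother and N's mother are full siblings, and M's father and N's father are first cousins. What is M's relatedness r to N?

With two independent routes of shared ancestry, r is the sum of the two contributions.
M and N are related in two ways: first cousins through their mothers (r = 1/8) and second cousins through their fathers (r = 1/32).
r = 1/8 + 1/32 = 0.15625.

0.15625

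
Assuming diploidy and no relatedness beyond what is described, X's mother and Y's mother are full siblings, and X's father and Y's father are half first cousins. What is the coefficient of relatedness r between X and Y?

0.140625

Independent pedigree routes through distinct common ancestors add.
X and Y are related in two ways: first cousins through their mothers (r = 1/8) and half second cousins through their fathers (r = 1/64).
r = 1/8 + 1/64 = 9/64 = 0.140625.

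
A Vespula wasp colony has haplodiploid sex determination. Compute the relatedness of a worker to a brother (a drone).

0.25

Her haploid brother carries none of their father's genes and a random half of their mother's genome; that half matches the maternal half of her own genome with probability 1/2: r = 1/2 · 1/2 = 1/4.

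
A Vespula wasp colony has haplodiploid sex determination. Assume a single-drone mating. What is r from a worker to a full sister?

Haplodiploid full sisters inherit their father's entire haploid genome identically (contributing 1/2) and on average half of their mother's contribution (1/2 · 1/2 = 1/4); r = 1/2 + 1/4 = 3/4.

0.75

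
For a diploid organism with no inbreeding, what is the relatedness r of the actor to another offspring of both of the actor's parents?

Each parent–offspring link contributes a factor of 1/2, and independent paths through distinct common ancestors add.
Full sibs share both parents — two paths of length 2: r = 2·(1/2)^2 = 1/2.

0.5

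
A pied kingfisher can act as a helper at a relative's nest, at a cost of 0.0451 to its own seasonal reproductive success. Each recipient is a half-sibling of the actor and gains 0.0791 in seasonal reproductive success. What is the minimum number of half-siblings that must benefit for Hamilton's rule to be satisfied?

3

r to a half-sibling = 1/4 (half-sibs share one parent — one path of length 2: r = (1/2)^2 = 1/4).
Hamilton's rule: n·r·B > C  ⇒  n > C/(r·B) = 0.0451/(0.25·0.0791) = 2.281.
The smallest integer exceeding 2.281 is 3.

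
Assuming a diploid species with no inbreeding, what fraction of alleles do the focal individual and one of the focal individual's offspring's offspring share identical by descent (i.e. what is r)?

Each parent–offspring link contributes a factor of 1/2, and independent paths through distinct common ancestors add.
Two parent–offspring links: r = (1/2)^2 = 1/4.

0.25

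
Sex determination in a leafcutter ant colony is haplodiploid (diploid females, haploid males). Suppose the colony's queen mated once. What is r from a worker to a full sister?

0.75

Haplodiploid full sisters inherit their father's entire haploid genome identically (contributing 1/2) and on average half of their mother's contribution (1/2 · 1/2 = 1/4); r = 1/2 + 1/4 = 3/4.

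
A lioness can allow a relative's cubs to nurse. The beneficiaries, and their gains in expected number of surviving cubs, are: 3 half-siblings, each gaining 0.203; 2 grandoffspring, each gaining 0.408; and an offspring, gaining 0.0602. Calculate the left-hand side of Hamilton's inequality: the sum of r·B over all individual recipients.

r to a half-sibling = 1/4 (half-sibs share one parent — one path of length 2: r = (1/2)^2 = 1/4).
r to a grandoffspring = 0.25 (two parent–offspring links: r = (1/2)^2 = 1/4).
r to an offspring = 0.5 (one parent–offspring link: r = (1/2)^1 = 1/2).
Summing one r·B term per recipient: 3·0.25·0.203 + 2·0.25·0.408 + 1·0.5·0.0602 = 0.38635.

0.38635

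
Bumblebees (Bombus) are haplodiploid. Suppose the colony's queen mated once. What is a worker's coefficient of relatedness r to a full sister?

Haplodiploid full sisters inherit their father's entire haploid genome identically (contributing 1/2) and on average half of their mother's contribution (1/2 · 1/2 = 1/4); r = 1/2 + 1/4 = 3/4.

0.75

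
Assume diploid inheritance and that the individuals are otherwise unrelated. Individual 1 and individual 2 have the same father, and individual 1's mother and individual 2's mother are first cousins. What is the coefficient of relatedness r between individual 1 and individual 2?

0.28125

Independent pedigree routes through distinct common ancestors add.
Individual 1 and individual 2 are related in two ways: half-sibs through their shared father (r = 1/4) and second cousins through their mothers (r = 1/32).
r = 1/4 + 1/32 = 9/32 = 0.28125.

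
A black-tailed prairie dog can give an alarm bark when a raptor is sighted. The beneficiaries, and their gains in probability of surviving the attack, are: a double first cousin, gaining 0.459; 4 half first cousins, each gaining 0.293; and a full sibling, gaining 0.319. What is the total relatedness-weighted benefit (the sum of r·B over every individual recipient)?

0.3475

r to a double first cousin = 1/4 (double first cousins share both grandparent pairs — four paths of length 4: r = 4·(1/2)^4 = 1/4).
r to a half first cousin = 1/16 (half first cousins share one grandparent — one path of length 4: r = (1/2)^4 = 1/16).
r to a full sibling = 1/2 (full sibs share both parents — two paths of length 2: r = 2·(1/2)^2 = 1/2).
Summing one r·B term per recipient: 1·0.25·0.459 + 4·0.0625·0.293 + 1·0.5·0.319 = 0.3475.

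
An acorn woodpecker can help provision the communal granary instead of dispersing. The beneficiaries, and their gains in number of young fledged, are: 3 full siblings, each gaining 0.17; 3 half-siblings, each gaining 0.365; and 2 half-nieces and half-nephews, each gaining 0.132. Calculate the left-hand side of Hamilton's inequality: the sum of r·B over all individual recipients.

0.56175

r to a full sibling = 1/2 (full sibs share both parents — two paths of length 2: r = 2·(1/2)^2 = 1/2).
r to a half-sibling = 1/4 (half-sibs share one parent — one path of length 2: r = (1/2)^2 = 1/4).
r to a half-niece or half-nephew = 1/8 (half-aunt/uncle↔niece/nephew: one path of length 3: r = (1/2)^3 = 1/8).
Summing one r·B term per recipient: 3·0.5·0.17 + 3·0.25·0.365 + 2·0.125·0.132 = 0.56175.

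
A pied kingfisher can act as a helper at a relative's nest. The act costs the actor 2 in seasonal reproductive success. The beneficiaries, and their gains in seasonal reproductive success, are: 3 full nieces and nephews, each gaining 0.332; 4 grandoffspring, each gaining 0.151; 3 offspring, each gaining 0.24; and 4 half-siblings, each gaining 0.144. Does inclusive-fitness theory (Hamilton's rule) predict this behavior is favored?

No

Hamilton's rule: the trait is favored when the sum of r·B over every recipient exceeds the actor's cost C.
r to a full niece or nephew = 1/4 (full aunt/uncle↔niece/nephew: two paths of length 3 through the shared grandparent pair: r = 2·(1/2)^3 = 1/4).
r to a grandoffspring = 1/4 (two parent–offspring links: r = (1/2)^2 = 1/4).
r to an offspring = 0.5 (one parent–offspring link: r = (1/2)^1 = 1/2).
r to a half-sibling = 0.25 (half-sibs share one parent — one path of length 2: r = (1/2)^2 = 1/4).
Summing one r·B term per recipient: 3·0.25·0.332 + 4·0.25·0.151 + 3·0.5·0.24 + 4·0.25·0.144 = 0.904.
0.904 < 2: the indirect benefit is less than the cost.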